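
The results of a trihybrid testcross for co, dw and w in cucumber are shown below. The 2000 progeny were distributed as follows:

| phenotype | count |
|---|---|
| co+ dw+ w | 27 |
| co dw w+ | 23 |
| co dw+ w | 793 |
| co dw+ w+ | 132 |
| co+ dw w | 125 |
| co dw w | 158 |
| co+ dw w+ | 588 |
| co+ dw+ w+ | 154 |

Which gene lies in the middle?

co

The two most frequent reciprocal classes, co dw+ w and co+ dw w+, are the parental types, so the F1 was co dw+ w / co+ dw w+.
The two rarest classes, co+ dw+ w and co dw w+, are the double crossovers. Comparing them with the parentals, only the co allele has switched, so co is the middle locus and the order is w – co – dw.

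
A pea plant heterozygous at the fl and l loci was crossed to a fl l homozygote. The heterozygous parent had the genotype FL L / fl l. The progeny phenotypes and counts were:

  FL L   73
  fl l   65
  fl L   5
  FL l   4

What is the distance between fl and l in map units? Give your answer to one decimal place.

6.1 map units

The recombinant classes are FL l and fl L: 4 + 5 = 9.
Recombination frequency = 9/147 = 0.0612 ≈ 6.1%, i.e. 6.1 map units.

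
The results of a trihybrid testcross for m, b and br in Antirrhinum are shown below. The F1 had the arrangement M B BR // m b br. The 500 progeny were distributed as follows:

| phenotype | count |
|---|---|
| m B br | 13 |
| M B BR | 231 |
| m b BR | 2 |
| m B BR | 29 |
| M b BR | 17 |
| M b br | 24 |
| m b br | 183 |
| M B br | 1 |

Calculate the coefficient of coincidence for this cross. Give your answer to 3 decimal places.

The two rarest classes, M B br and m b BR, are the double crossovers. Comparing them with the parentals, only the br allele has switched, so br is the middle locus and the order is m – br – b.
m–br: (53 + 3)/500 = 0.1120; br–b: (30 + 3)/500 = 0.0660.
Expected DCO frequency = 0.1120 × 0.0660 ≈ 0.00739; observed = 3/500 ≈ 0.00600.
Coefficient of coincidence = 0.00600/0.00739 ≈ 0.812.

0.812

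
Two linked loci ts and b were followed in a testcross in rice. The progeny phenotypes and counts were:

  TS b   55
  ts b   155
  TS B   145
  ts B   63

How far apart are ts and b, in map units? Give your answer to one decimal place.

28.2 map units

The two most frequent classes, TS B (145) and ts b (155), are the parental types, so the F1 was TS B / ts b.
The recombinant classes are TS b and ts B: 55 + 63 = 118.
Recombination frequency = 118/418 = 0.2823 ≈ 28.2%, i.e. 28.2 map units.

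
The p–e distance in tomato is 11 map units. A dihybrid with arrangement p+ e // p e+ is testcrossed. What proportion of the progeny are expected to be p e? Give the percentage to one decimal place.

A map distance of 11 map units corresponds to a recombination frequency of 0.110.
The F1 is p+ e / p e+, so p e is a recombinant gamete class with expected frequency r/2 = 0.110/2 = 0.0550.
That is 0.0550 = 5.5% of the progeny.

5.5%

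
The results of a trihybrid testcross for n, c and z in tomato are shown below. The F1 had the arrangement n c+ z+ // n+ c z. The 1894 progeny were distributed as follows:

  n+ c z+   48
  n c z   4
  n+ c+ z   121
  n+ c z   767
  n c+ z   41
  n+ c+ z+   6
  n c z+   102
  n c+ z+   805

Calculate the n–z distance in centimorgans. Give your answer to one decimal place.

5.2 centimorgans

The two rarest classes, n+ c+ z+ and n c z, are the double crossovers. Comparing them with the parentals, only the n allele has switched, so n is the middle locus and the order is z – n – c.
Crossovers in the z–n interval produce the single-crossover classes n c+ z and n+ c z+ (41 + 48 = 89) plus the double crossovers (10).
RF(z–n) = (89 + 10) / 1894 = 99/1894 = 0.0523 → 5.2 centimorgans.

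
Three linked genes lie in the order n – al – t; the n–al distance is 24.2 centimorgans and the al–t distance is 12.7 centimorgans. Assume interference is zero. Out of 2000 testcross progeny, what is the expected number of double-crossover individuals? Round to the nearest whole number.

Map distances give recombination frequencies of 0.242 and 0.127 for the two intervals.
With no interference, expected double-crossover frequency = 0.242 × 0.127 = 0.03073.
Expected number = 0.03073 × 2000 = 61.47 ≈ 61.

61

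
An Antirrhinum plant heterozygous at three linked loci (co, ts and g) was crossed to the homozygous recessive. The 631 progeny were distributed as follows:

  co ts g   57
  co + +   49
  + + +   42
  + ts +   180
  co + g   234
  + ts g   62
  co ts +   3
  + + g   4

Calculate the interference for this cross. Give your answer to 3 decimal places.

0.647

The two most frequent reciprocal classes, co + g and + ts +, are the parental types, so the F1 was co + g / + ts +.
The two rarest classes, + + g and co ts +, are the double crossovers. Comparing them with the parentals, only the co allele has switched, so co is the middle locus and the order is ts – co – g.
ts–co: (99 + 7)/631 = 0.1680; co–g: (111 + 7)/631 = 0.1870.
Expected DCO frequency = 0.1680 × 0.1870 ≈ 0.03142; observed = 7/631 ≈ 0.01109.
Coefficient of coincidence = 0.01109/0.03142 ≈ 0.353; interference = 1 − 0.353 = 0.647.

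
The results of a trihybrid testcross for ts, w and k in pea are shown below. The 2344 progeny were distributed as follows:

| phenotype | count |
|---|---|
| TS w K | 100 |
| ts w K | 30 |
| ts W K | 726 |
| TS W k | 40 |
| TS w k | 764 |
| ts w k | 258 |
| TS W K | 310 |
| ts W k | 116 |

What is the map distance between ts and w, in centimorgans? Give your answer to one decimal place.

The two most frequent reciprocal classes, ts W K and TS w k, are the parental types, so the F1 was ts W K / TS w k.
The two rarest classes, ts w K and TS W k, are the double crossovers. Comparing them with the parentals, only the w allele has switched, so w is the middle locus and the order is k – w – ts.
Crossovers in the w–ts interval produce the single-crossover classes TS W K and ts w k (310 + 258 = 568) plus the double crossovers (70).
RF(w–ts) = (568 + 70) / 2344 = 638/2344 = 0.2722 → 27.2 centimorgans.

27.2 centimorgans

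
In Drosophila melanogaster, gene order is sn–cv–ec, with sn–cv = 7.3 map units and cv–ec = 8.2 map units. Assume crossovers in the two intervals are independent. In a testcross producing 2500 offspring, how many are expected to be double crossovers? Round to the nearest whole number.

15

Map distances give recombination frequencies of 0.073 and 0.082 for the two intervals.
With no interference, expected double-crossover frequency = 0.073 × 0.082 = 0.00599.
Expected number = 0.00599 × 2500 = 14.96 ≈ 15.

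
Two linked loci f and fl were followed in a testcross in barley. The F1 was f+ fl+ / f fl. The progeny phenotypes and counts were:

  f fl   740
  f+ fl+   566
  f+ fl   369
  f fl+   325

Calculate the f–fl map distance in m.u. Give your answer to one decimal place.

34.7 m.u.

The recombinant classes are f+ fl and f fl+: 369 + 325 = 694.
Recombination frequency = 694/2000 = 0.3470 ≈ 34.7%, i.e. 34.7 m.u.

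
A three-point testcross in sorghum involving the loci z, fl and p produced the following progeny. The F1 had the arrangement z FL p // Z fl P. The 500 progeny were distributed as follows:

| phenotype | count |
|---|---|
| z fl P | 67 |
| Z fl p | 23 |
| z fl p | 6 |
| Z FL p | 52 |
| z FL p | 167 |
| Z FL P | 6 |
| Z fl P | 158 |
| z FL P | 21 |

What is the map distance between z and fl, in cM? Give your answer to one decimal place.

The two rarest classes, z fl p and Z FL P, are the double crossovers. Comparing them with the parentals, only the fl allele has switched, so fl is the middle locus and the order is z – fl – p.
Crossovers in the z–fl interval produce the single-crossover classes Z FL p and z fl P (52 + 67 = 119) plus the double crossovers (12).
RF(z–fl) = (119 + 12) / 500 = 131/500 = 0.2620 → 26.2 cM.

26.2 cM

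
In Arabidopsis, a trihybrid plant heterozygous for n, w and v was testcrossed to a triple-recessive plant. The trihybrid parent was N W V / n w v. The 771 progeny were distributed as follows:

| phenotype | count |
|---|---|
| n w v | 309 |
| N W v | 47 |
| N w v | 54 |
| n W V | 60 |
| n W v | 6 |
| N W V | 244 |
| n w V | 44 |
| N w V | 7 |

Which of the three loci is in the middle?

w

The two rarest classes, N w V and n W v, are the double crossovers. Comparing them with the parentals, only the w allele has switched, so w is the middle locus and the order is v – w – n.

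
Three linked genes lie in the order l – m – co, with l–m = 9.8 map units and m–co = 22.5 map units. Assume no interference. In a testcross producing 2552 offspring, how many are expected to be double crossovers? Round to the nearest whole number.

Map distances give recombination frequencies of 0.098 and 0.225 for the two intervals.
With no interference, expected double-crossover frequency = 0.098 × 0.225 = 0.02205.
Expected number = 0.02205 × 2552 = 56.27 ≈ 56.

56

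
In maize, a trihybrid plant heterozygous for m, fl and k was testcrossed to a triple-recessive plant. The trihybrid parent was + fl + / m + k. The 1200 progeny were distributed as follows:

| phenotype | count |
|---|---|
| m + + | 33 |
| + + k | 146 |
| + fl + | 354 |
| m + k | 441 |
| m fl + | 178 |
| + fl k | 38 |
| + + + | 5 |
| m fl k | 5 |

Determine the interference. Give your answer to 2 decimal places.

The two rarest classes, + + + and m fl k, are the double crossovers. Comparing them with the parentals, only the fl allele has switched, so fl is the middle locus and the order is k – fl – m.
k–fl: (71 + 10)/1200 = 0.0675; fl–m: (324 + 10)/1200 = 0.2783.
Expected DCO frequency = 0.0675 × 0.2783 ≈ 0.01879; observed = 10/1200 ≈ 0.00833.
Coefficient of coincidence = 0.00833/0.01879 ≈ 0.44; interference = 1 − 0.44 = 0.56.

0.56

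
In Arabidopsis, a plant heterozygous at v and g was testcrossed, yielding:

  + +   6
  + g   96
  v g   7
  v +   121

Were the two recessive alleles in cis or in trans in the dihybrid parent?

trans

The two most frequent classes are + g (96) and v + (121); these are the parental (non-recombinant) types.
So the F1 carried + g on one chromosome and v + on the other — the recessive alleles are on opposite chromosomes (trans / repulsion).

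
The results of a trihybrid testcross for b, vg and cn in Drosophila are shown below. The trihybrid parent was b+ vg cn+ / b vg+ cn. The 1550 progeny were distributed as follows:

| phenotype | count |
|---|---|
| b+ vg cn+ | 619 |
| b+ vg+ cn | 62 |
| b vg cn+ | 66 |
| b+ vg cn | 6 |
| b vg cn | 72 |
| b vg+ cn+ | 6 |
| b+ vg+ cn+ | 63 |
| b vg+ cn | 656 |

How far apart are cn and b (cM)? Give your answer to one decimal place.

The two rarest classes, b+ vg cn and b vg+ cn+, are the double crossovers. Comparing them with the parentals, only the cn allele has switched, so cn is the middle locus and the order is vg – cn – b.
Crossovers in the cn–b interval produce the single-crossover classes b vg cn+ and b+ vg+ cn (66 + 62 = 128) plus the double crossovers (12).
RF(cn–b) = (128 + 12) / 1550 = 140/1550 = 0.0903 → 9.0 cM.

9.0 cM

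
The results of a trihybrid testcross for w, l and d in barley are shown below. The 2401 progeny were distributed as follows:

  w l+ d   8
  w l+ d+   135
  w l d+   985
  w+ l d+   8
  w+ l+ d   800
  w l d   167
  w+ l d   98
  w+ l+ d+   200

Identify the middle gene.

w

The two most frequent reciprocal classes, w l d+ and w+ l+ d, are the parental types, so the F1 was w l d+ / w+ l+ d.
The two rarest classes, w+ l d+ and w l+ d, are the double crossovers. Comparing them with the parentals, only the w allele has switched, so w is the middle locus and the order is l – w – d.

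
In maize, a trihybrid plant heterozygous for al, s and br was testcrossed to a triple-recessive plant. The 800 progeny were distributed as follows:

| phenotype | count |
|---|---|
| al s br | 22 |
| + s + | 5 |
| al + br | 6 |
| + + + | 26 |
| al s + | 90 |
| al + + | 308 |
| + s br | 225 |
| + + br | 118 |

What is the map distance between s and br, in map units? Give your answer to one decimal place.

The two most frequent reciprocal classes, + s br and al + +, are the parental types, so the F1 was + s br / al + +.
The two rarest classes, + s + and al + br, are the double crossovers. Comparing them with the parentals, only the br allele has switched, so br is the middle locus and the order is s – br – al.
Crossovers in the s–br interval produce the single-crossover classes + + br and al s + (118 + 90 = 208) plus the double crossovers (11).
RF(s–br) = (208 + 11) / 800 = 219/800 = 0.2737 → 27.4 map units.

27.4 map units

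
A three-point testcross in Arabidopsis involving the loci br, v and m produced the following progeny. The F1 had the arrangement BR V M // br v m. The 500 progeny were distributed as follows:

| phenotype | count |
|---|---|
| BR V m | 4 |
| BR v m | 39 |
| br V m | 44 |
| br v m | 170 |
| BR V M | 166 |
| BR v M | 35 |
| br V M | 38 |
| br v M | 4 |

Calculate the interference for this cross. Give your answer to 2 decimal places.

The two rarest classes, BR V m and br v M, are the double crossovers. Comparing them with the parentals, only the m allele has switched, so m is the middle locus and the order is br – m – v.
br–m: (77 + 8)/500 = 0.1700; m–v: (79 + 8)/500 = 0.1740.
Expected DCO frequency = 0.1700 × 0.1740 ≈ 0.02958; observed = 8/500 ≈ 0.01600.
Coefficient of coincidence = 0.01600/0.02958 ≈ 0.54; interference = 1 − 0.54 = 0.46.

0.46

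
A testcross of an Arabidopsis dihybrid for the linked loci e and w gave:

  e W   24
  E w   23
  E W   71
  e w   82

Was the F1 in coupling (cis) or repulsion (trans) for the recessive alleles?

cis

The two most frequent classes are E W (71) and e w (82); these are the parental (non-recombinant) types.
So the F1 carried E W on one chromosome and e w on the other — the recessive alleles are on the same chromosome (cis / coupling).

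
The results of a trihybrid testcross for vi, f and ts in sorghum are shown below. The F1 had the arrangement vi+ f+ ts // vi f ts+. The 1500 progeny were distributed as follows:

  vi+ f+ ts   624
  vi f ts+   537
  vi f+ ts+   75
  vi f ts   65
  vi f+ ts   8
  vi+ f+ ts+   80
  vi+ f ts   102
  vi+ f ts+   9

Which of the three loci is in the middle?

The two rarest classes, vi f+ ts and vi+ f ts+, are the double crossovers. Comparing them with the parentals, only the vi allele has switched, so vi is the middle locus and the order is f – vi – ts.

vi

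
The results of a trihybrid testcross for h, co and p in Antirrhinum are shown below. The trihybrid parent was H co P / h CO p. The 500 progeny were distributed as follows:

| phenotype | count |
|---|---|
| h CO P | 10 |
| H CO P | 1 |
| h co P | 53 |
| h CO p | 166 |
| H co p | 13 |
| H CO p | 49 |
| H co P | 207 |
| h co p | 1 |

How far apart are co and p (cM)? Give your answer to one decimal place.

5.0 cM

The two rarest classes, H CO P and h co p, are the double crossovers. Comparing them with the parentals, only the co allele has switched, so co is the middle locus and the order is h – co – p.
Crossovers in the co–p interval produce the single-crossover classes H co p and h CO P (13 + 10 = 23) plus the double crossovers (2).
RF(co–p) = (23 + 2) / 500 = 25/500 = 0.0500 → 5.0 cM.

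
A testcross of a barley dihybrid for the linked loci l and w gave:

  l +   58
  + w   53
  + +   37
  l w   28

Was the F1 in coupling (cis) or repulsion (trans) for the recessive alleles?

The two most frequent classes are + w (53) and l + (58); these are the parental (non-recombinant) types.
So the F1 carried + w on one chromosome and l + on the other — the recessive alleles are on opposite chromosomes (trans / repulsion).

trans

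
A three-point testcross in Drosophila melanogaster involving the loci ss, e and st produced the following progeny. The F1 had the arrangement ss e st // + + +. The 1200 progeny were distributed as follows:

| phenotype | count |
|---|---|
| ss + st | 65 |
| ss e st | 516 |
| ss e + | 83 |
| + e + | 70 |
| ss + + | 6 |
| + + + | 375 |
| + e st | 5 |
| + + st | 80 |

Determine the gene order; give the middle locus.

ss

The two rarest classes, + e st and ss + +, are the double crossovers. Comparing them with the parentals, only the ss allele has switched, so ss is the middle locus and the order is st – ss – e.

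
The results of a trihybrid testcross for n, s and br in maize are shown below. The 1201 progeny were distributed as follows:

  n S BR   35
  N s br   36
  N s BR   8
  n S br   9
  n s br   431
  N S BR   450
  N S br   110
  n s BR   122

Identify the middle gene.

s

The two most frequent reciprocal classes, N S BR and n s br, are the parental types, so the F1 was N S BR / n s br.
The two rarest classes, N s BR and n S br, are the double crossovers. Comparing them with the parentals, only the s allele has switched, so s is the middle locus and the order is br – s – n.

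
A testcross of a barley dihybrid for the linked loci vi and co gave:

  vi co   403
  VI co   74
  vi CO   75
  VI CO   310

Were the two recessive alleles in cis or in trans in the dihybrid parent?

The two most frequent classes are VI CO (310) and vi co (403); these are the parental (non-recombinant) types.
So the F1 carried VI CO on one chromosome and vi co on the other — the recessive alleles are on the same chromosome (cis / coupling).

cis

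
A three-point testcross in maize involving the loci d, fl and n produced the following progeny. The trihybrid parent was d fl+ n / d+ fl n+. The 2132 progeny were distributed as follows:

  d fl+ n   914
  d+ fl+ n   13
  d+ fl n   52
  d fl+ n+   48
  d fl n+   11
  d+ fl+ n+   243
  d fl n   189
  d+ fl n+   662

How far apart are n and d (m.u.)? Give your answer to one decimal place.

5.8 m.u.

The two rarest classes, d+ fl+ n and d fl n+, are the double crossovers. Comparing them with the parentals, only the d allele has switched, so d is the middle locus and the order is n – d – fl.
Crossovers in the n–d interval produce the single-crossover classes d fl+ n+ and d+ fl n (48 + 52 = 100) plus the double crossovers (24).
RF(n–d) = (100 + 24) / 2132 = 124/2132 = 0.0582 → 5.8 m.u.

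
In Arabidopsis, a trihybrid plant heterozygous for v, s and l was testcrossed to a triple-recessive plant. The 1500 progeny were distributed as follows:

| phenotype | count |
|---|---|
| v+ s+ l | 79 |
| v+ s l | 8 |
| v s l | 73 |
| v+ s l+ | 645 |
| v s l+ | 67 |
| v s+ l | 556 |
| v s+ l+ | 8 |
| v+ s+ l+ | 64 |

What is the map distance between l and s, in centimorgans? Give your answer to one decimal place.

10.2 centimorgans

The two most frequent reciprocal classes, v s+ l and v+ s l+, are the parental types, so the F1 was v s+ l / v+ s l+.
The two rarest classes, v s+ l+ and v+ s l, are the double crossovers. Comparing them with the parentals, only the l allele has switched, so l is the middle locus and the order is v – l – s.
Crossovers in the l–s interval produce the single-crossover classes v s l and v+ s+ l+ (73 + 64 = 137) plus the double crossovers (16).
RF(l–s) = (137 + 16) / 1500 = 153/1500 = 0.1020 → 10.2 centimorgans.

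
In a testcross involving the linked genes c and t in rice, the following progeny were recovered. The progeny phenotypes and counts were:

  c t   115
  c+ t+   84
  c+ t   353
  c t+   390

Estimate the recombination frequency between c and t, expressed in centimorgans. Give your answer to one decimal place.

21.1 centimorgans

The two most frequent classes, c+ t (353) and c t+ (390), are the parental types, so the F1 was c+ t / c t+.
The recombinant classes are c+ t+ and c t: 84 + 115 = 199.
Recombination frequency = 199/942 = 0.2113 ≈ 21.1%, i.e. 21.1 centimorgans.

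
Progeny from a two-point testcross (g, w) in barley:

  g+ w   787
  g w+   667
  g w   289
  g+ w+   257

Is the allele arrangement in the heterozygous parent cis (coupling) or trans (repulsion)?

The two most frequent classes are g+ w (787) and g w+ (667); these are the parental (non-recombinant) types.
So the F1 carried g+ w on one chromosome and g w+ on the other — the recessive alleles are on opposite chromosomes (trans / repulsion).

trans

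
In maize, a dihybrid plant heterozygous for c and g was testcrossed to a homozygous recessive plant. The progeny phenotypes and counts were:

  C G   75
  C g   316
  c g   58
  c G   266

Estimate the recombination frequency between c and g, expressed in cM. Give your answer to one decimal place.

The two most frequent classes, C g (316) and c G (266), are the parental types, so the F1 was C g / c G.
The recombinant classes are C G and c g: 75 + 58 = 133.
Recombination frequency = 133/715 = 0.1860 ≈ 18.6%, i.e. 18.6 cM.

18.6 cM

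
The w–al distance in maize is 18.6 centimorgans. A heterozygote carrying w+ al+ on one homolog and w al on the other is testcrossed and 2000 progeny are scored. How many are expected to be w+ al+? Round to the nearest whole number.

A map distance of 18.6 centimorgans corresponds to a recombination frequency of 0.186.
The F1 is w+ al+ / w al, so w+ al+ is a parental gamete class with expected frequency (1 − r)/2 = 0.814/2 = 0.4070.
Expected number = 0.4070 × 2000 = 814.00 ≈ 814.

814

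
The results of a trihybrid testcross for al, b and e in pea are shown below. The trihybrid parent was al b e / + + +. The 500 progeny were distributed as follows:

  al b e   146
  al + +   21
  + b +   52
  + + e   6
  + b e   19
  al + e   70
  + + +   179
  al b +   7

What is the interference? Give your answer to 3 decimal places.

The two rarest classes, al b + and + + e, are the double crossovers. Comparing them with the parentals, only the e allele has switched, so e is the middle locus and the order is b – e – al.
b–e: (122 + 13)/500 = 0.2700; e–al: (40 + 13)/500 = 0.1060.
Expected DCO frequency = 0.2700 × 0.1060 ≈ 0.02862; observed = 13/500 ≈ 0.02600.
Coefficient of coincidence = 0.02600/0.02862 ≈ 0.908; interference = 1 − 0.908 = 0.092.

0.092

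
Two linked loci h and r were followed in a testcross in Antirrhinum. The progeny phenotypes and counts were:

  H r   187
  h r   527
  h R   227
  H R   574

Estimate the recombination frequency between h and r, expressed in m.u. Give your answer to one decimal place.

27.3 m.u.

The two most frequent classes, H R (574) and h r (527), are the parental types, so the F1 was H R / h r.
The recombinant classes are H r and h R: 187 + 227 = 414.
Recombination frequency = 414/1515 = 0.2733 ≈ 27.3%, i.e. 27.3 m.u.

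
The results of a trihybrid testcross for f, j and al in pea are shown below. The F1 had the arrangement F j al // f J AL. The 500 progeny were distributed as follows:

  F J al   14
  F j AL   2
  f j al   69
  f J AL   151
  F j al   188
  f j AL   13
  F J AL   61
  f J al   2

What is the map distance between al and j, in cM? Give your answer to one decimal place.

The two rarest classes, F j AL and f J al, are the double crossovers. Comparing them with the parentals, only the al allele has switched, so al is the middle locus and the order is j – al – f.
Crossovers in the j–al interval produce the single-crossover classes F J al and f j AL (14 + 13 = 27) plus the double crossovers (4).
RF(j–al) = (27 + 4) / 500 = 31/500 = 0.0620 → 6.2 cM.

6.2 cM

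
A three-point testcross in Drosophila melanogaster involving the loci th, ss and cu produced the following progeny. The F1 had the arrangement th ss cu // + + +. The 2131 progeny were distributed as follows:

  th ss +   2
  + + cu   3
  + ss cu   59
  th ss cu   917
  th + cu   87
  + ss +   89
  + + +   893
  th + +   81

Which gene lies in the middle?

The two rarest classes, th ss + and + + cu, are the double crossovers. Comparing them with the parentals, only the cu allele has switched, so cu is the middle locus and the order is th – cu – ss.

cu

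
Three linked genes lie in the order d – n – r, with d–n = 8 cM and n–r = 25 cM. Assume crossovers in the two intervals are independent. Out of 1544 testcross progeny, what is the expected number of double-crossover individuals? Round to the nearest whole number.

Map distances give recombination frequencies of 0.080 and 0.250 for the two intervals.
With no interference, expected double-crossover frequency = 0.080 × 0.250 = 0.02000.
Expected number = 0.02000 × 1544 = 30.88 ≈ 31.

31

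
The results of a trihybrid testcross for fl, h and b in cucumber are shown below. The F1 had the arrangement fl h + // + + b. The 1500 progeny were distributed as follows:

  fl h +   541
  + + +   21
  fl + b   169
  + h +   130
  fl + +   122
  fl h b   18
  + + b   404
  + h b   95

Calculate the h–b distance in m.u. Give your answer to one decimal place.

The two rarest classes, fl h b and + + +, are the double crossovers. Comparing them with the parentals, only the b allele has switched, so b is the middle locus and the order is h – b – fl.
Crossovers in the h–b interval produce the single-crossover classes fl + + and + h b (122 + 95 = 217) plus the double crossovers (39).
RF(h–b) = (217 + 39) / 1500 = 256/1500 = 0.1707 → 17.1 m.u.

17.1 m.u.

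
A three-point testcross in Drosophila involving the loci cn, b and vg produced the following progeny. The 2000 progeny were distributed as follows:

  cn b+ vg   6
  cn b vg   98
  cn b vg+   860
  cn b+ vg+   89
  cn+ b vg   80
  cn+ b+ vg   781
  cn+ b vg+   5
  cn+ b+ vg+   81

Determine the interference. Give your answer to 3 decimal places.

The two most frequent reciprocal classes, cn b vg+ and cn+ b+ vg, are the parental types, so the F1 was cn b vg+ / cn+ b+ vg.
The two rarest classes, cn+ b vg+ and cn b+ vg, are the double crossovers. Comparing them with the parentals, only the cn allele has switched, so cn is the middle locus and the order is b – cn – vg.
b–cn: (169 + 11)/2000 = 0.0900; cn–vg: (179 + 11)/2000 = 0.0950.
Expected DCO frequency = 0.0900 × 0.0950 ≈ 0.00855; observed = 11/2000 ≈ 0.00550.
Coefficient of coincidence = 0.00550/0.00855 ≈ 0.643; interference = 1 − 0.643 = 0.357.

0.357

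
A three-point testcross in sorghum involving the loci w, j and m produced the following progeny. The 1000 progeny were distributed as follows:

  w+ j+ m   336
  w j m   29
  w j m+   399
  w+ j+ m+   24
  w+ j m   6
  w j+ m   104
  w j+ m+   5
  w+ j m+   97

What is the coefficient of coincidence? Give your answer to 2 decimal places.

The two most frequent reciprocal classes, w+ j+ m and w j m+, are the parental types, so the F1 was w+ j+ m / w j m+.
The two rarest classes, w+ j m and w j+ m+, are the double crossovers. Comparing them with the parentals, only the j allele has switched, so j is the middle locus and the order is w – j – m.
w–j: (201 + 11)/1000 = 0.2120; j–m: (53 + 11)/1000 = 0.0640.
Expected DCO frequency = 0.2120 × 0.0640 ≈ 0.01357; observed = 11/1000 ≈ 0.01100.
Coefficient of coincidence = 0.01100/0.01357 ≈ 0.81.

0.81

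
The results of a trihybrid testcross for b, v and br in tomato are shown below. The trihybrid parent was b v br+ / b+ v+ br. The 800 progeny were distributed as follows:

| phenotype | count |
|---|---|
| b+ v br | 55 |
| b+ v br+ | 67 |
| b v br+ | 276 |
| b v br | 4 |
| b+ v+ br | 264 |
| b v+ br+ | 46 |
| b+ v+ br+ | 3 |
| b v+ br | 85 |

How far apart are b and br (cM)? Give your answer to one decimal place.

The two rarest classes, b v br and b+ v+ br+, are the double crossovers. Comparing them with the parentals, only the br allele has switched, so br is the middle locus and the order is b – br – v.
Crossovers in the b–br interval produce the single-crossover classes b+ v br+ and b v+ br (67 + 85 = 152) plus the double crossovers (7).
RF(b–br) = (152 + 7) / 800 = 159/800 = 0.1988 → 19.9 cM.

19.9 cM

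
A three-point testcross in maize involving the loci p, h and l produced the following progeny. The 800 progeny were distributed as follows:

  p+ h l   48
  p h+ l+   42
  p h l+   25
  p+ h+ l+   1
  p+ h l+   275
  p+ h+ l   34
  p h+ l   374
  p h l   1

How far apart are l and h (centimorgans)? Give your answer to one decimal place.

11.5 centimorgans

The two most frequent reciprocal classes, p h+ l and p+ h l+, are the parental types, so the F1 was p h+ l / p+ h l+.
The two rarest classes, p h l and p+ h+ l+, are the double crossovers. Comparing them with the parentals, only the h allele has switched, so h is the middle locus and the order is l – h – p.
Crossovers in the l–h interval produce the single-crossover classes p h+ l+ and p+ h l (42 + 48 = 90) plus the double crossovers (2).
RF(l–h) = (90 + 2) / 800 = 92/800 = 0.1150 → 11.5 centimorgans.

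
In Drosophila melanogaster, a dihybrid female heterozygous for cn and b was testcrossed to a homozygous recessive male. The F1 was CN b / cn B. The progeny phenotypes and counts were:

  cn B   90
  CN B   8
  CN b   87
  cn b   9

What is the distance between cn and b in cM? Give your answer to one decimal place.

The recombinant classes are CN B and cn b: 8 + 9 = 17.
Recombination frequency = 17/194 = 0.0876 ≈ 8.8%, i.e. 8.8 cM.

8.8 cM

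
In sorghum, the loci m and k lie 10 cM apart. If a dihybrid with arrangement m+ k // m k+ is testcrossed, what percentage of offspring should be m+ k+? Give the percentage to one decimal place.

5.0%

A map distance of 10 cM corresponds to a recombination frequency of 0.100.
The F1 is m+ k / m k+, so m+ k+ is a recombinant gamete class with expected frequency r/2 = 0.100/2 = 0.0500.
That is 0.0500 = 5.0% of the progeny.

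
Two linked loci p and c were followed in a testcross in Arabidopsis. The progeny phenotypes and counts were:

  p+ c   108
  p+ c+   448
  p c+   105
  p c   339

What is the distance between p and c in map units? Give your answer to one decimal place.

21.3 map units

The two most frequent classes, p+ c+ (448) and p c (339), are the parental types, so the F1 was p+ c+ / p c.
The recombinant classes are p+ c and p c+: 108 + 105 = 213.
Recombination frequency = 213/1000 = 0.2130 ≈ 21.3%, i.e. 21.3 map units.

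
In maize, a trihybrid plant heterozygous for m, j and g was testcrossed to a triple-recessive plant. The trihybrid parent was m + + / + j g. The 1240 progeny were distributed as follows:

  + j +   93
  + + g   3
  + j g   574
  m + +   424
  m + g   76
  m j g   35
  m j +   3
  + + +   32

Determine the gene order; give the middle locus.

j

The two rarest classes, m j + and + + g, are the double crossovers. Comparing them with the parentals, only the j allele has switched, so j is the middle locus and the order is m – j – g.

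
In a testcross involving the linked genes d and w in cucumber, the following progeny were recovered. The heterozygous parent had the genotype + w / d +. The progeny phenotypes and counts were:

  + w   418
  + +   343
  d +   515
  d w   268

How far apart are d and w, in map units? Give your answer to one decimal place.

39.6 map units

The recombinant classes are + + and d w: 343 + 268 = 611.
Recombination frequency = 611/1544 = 0.3957 ≈ 39.6%, i.e. 39.6 map units.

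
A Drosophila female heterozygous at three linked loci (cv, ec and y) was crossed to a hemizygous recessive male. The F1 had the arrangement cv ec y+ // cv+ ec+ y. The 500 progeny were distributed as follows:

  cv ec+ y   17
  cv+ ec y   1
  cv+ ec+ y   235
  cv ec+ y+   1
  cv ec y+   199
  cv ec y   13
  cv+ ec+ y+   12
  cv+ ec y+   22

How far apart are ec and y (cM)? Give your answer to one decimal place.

The two rarest classes, cv ec+ y+ and cv+ ec y, are the double crossovers. Comparing them with the parentals, only the ec allele has switched, so ec is the middle locus and the order is y – ec – cv.
Crossovers in the y–ec interval produce the single-crossover classes cv ec y and cv+ ec+ y+ (13 + 12 = 25) plus the double crossovers (2).
RF(y–ec) = (25 + 2) / 500 = 27/500 = 0.0540 → 5.4 cM.

5.4 cM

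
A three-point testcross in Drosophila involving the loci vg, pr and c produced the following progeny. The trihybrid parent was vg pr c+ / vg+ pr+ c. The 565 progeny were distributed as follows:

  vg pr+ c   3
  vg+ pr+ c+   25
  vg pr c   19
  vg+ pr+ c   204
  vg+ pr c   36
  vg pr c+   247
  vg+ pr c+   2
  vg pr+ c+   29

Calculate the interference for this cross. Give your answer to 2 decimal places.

0.18

The two rarest classes, vg+ pr c+ and vg pr+ c, are the double crossovers. Comparing them with the parentals, only the vg allele has switched, so vg is the middle locus and the order is c – vg – pr.
c–vg: (44 + 5)/565 = 0.0867; vg–pr: (65 + 5)/565 = 0.1239.
Expected DCO frequency = 0.0867 × 0.1239 ≈ 0.01074; observed = 5/565 ≈ 0.00885.
Coefficient of coincidence = 0.00885/0.01074 ≈ 0.82; interference = 1 − 0.82 = 0.18.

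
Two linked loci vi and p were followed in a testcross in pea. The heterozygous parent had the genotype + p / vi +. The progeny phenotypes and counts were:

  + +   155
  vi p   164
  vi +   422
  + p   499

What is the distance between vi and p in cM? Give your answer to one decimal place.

25.7 cM

The recombinant classes are + + and vi p: 155 + 164 = 319.
Recombination frequency = 319/1240 = 0.2573 ≈ 25.7%, i.e. 25.7 cM.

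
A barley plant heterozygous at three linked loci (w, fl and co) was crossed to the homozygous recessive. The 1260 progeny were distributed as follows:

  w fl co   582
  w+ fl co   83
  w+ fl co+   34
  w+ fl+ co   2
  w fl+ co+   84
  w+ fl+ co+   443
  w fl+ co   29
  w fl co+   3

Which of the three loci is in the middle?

The two most frequent reciprocal classes, w fl co and w+ fl+ co+, are the parental types, so the F1 was w fl co / w+ fl+ co+.
The two rarest classes, w fl co+ and w+ fl+ co, are the double crossovers. Comparing them with the parentals, only the co allele has switched, so co is the middle locus and the order is w – co – fl.

co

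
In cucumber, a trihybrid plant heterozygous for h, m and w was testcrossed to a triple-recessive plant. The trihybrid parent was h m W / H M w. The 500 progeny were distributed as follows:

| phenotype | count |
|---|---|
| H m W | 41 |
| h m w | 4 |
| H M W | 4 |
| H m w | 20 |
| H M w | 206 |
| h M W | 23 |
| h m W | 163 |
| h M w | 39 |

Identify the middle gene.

w

The two rarest classes, h m w and H M W, are the double crossovers. Comparing them with the parentals, only the w allele has switched, so w is the middle locus and the order is m – w – h.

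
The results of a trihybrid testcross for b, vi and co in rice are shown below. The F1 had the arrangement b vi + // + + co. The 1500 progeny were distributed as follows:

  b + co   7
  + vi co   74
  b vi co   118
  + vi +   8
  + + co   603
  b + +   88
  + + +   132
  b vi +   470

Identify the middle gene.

The two rarest classes, + vi + and b + co, are the double crossovers. Comparing them with the parentals, only the b allele has switched, so b is the middle locus and the order is co – b – vi.

b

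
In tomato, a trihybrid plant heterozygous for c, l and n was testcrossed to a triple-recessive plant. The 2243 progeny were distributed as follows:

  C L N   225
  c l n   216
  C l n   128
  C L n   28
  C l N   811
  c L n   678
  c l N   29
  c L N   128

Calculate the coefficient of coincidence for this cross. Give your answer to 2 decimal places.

The two most frequent reciprocal classes, c L n and C l N, are the parental types, so the F1 was c L n / C l N.
The two rarest classes, C L n and c l N, are the double crossovers. Comparing them with the parentals, only the c allele has switched, so c is the middle locus and the order is n – c – l.
n–c: (256 + 57)/2243 = 0.1395; c–l: (441 + 57)/2243 = 0.2220.
Expected DCO frequency = 0.1395 × 0.2220 ≈ 0.03097; observed = 57/2243 ≈ 0.02541.
Coefficient of coincidence = 0.02541/0.03097 ≈ 0.82.

0.82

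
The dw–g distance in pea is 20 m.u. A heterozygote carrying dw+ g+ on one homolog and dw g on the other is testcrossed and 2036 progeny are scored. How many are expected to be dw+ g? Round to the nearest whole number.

A map distance of 20 m.u. corresponds to a recombination frequency of 0.200.
The F1 is dw+ g+ / dw g, so dw+ g is a recombinant gamete class with expected frequency r/2 = 0.200/2 = 0.1000.
Expected number = 0.1000 × 2036 = 203.60 ≈ 204.

204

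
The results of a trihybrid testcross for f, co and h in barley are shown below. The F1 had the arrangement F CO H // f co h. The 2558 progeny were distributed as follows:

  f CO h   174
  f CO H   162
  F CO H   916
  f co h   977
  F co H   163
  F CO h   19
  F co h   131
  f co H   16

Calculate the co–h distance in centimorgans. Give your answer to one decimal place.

14.5 centimorgans

The two rarest classes, F CO h and f co H, are the double crossovers. Comparing them with the parentals, only the h allele has switched, so h is the middle locus and the order is co – h – f.
Crossovers in the co–h interval produce the single-crossover classes F co H and f CO h (163 + 174 = 337) plus the double crossovers (35).
RF(co–h) = (337 + 35) / 2558 = 372/2558 = 0.1454 → 14.5 centimorgans.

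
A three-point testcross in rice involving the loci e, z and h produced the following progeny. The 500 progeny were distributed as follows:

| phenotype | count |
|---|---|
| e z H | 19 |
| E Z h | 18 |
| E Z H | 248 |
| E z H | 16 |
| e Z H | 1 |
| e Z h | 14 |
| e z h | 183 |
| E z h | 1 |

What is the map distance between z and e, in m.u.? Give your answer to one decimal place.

The two most frequent reciprocal classes, e z h and E Z H, are the parental types, so the F1 was e z h / E Z H.
The two rarest classes, E z h and e Z H, are the double crossovers. Comparing them with the parentals, only the e allele has switched, so e is the middle locus and the order is h – e – z.
Crossovers in the e–z interval produce the single-crossover classes e Z h and E z H (14 + 16 = 30) plus the double crossovers (2).
RF(e–z) = (30 + 2) / 500 = 32/500 = 0.0640 → 6.4 m.u.

6.4 m.u.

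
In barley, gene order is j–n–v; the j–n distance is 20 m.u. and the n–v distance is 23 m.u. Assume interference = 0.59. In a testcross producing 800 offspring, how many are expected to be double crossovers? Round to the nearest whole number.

15

Map distances give recombination frequencies of 0.200 and 0.230 for the two intervals.
With interference 0.59 (so coincidence = 0.41), expected double-crossover frequency = 0.200 × 0.230 × 0.41 = 0.01886.
Expected number = 0.01886 × 800 = 15.09 ≈ 15.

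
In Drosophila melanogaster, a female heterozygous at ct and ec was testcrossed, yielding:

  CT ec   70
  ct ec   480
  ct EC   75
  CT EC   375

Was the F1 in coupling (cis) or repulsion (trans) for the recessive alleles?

The two most frequent classes are CT EC (375) and ct ec (480); these are the parental (non-recombinant) types.
So the F1 carried CT EC on one chromosome and ct ec on the other — the recessive alleles are on the same chromosome (cis / coupling).

cis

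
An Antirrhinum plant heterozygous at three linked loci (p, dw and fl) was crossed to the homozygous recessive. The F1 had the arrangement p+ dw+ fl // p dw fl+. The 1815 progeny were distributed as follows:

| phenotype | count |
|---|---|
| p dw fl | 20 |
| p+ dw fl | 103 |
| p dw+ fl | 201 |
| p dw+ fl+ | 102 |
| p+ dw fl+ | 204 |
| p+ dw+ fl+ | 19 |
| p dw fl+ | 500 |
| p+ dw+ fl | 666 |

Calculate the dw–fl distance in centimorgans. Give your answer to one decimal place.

The two rarest classes, p+ dw+ fl+ and p dw fl, are the double crossovers. Comparing them with the parentals, only the fl allele has switched, so fl is the middle locus and the order is p – fl – dw.
Crossovers in the fl–dw interval produce the single-crossover classes p+ dw fl and p dw+ fl+ (103 + 102 = 205) plus the double crossovers (39).
RF(fl–dw) = (205 + 39) / 1815 = 244/1815 = 0.1344 → 13.4 centimorgans.

13.4 centimorgans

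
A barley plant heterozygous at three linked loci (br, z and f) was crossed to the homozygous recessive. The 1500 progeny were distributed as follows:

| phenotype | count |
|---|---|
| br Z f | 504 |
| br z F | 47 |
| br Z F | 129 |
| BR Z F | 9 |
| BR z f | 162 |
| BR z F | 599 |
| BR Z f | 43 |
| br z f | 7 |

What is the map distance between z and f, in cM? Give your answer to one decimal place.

The two most frequent reciprocal classes, br Z f and BR z F, are the parental types, so the F1 was br Z f / BR z F.
The two rarest classes, br z f and BR Z F, are the double crossovers. Comparing them with the parentals, only the z allele has switched, so z is the middle locus and the order is br – z – f.
Crossovers in the z–f interval produce the single-crossover classes br Z F and BR z f (129 + 162 = 291) plus the double crossovers (16).
RF(z–f) = (291 + 16) / 1500 = 307/1500 = 0.2047 → 20.5 cM.

20.5 cM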